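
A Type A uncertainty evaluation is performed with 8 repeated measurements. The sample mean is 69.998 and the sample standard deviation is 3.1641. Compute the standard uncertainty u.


The standard uncertainty for Type A evaluation is u = s / sqrt(n).
u = 3.1641 / sqrt(8)
u = 3.1641 / 2.8284
u = 1.1187

1.1187


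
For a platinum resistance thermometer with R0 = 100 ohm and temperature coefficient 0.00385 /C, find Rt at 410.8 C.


The RTD equation: Rt = R0 * (1 + alpha * T).
Rt = 100 * (1 + 0.00385 * 410.8)
Rt = 100 * (1 + 1.58158)
Rt = 100 * 2.58158
Rt = 258.158 ohm

258.158 ohm


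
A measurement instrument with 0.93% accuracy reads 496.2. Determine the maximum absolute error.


Absolute error = (accuracy% / 100) * reading.
Error = (0.93 / 100) * 496.2
Error = 0.0093 * 496.2
Error = 4.6147

4.6147


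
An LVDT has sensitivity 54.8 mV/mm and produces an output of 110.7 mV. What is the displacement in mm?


Displacement = Vout / sensitivity.
d = 110.7 / 54.8
d = 2.02 mm

2.02 mm


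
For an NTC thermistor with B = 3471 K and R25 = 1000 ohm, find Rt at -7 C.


NTC thermistor equation: Rt = R25 * exp(B * (1/T - 1/T25)).
T in Kelvin: 266.15 K, T25 = 298.15 K
1/T - 1/T25 = 1/266.15 - 1/298.15 = 0.00040326
B * (1/T - 1/T25) = 3471 * 0.00040326 = 1.3997
Rt = 1000 * exp(1.3997) = 4054.1 ohm

4054.1 ohm


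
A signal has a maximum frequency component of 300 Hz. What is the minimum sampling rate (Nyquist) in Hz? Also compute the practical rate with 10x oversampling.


By Nyquist theorem, fs_min = 2 * fmax.
fs_min = 2 * 300 = 600 Hz
Practical rate = 10 * fs_min = 10 * 600 = 6000 Hz

fs_min = 600 Hz, fs_practical = 6000 Hz


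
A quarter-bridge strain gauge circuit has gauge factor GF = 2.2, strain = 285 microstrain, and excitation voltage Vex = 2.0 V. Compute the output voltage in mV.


Quarter bridge output: Vout = (GF * epsilon * Vex) / 4.
Vout = (2.2 * 285e-6 * 2.0) / 4
Vout = 0.001254 / 4 V
Vout = 0.0003135 V = 0.3135 mV

0.3135 mV


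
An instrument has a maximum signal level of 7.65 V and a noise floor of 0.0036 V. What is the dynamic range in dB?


Dynamic range = 20 * log10(Vmax / Vnoise).
DR = 20 * log10(7.65 / 0.0036)
DR = 20 * log10(2125.0)
DR = 66.55 dB

66.55 dB


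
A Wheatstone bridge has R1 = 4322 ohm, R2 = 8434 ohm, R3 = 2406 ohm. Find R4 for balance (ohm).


At balance: R1*R4 = R2*R3, so R4 = R2*R3/R1.
R4 = 8434 * 2406 / 4322
R4 = 20292204 / 4322
R4 = 4695.1 ohm

4695.1 ohm


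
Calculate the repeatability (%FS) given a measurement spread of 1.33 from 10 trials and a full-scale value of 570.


Repeatability = (spread / full scale) * 100%.
R = (1.33 / 570) * 100
R = 0.233 %FS

0.233 %FS


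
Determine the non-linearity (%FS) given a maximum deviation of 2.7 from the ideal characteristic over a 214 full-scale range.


Linearity error = (max deviation / full scale) * 100%.
Linearity = (2.7 / 214) * 100
Linearity = 1.262 %FS

1.262 %FS


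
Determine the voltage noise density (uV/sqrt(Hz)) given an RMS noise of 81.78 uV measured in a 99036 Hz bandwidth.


Noise spectral density = Vrms / sqrt(BW).
NSD = 81.78 / sqrt(99036)
NSD = 81.78 / 314.6999
NSD = 0.2599 uV/sqrt(Hz)

0.2599 uV/sqrt(Hz)


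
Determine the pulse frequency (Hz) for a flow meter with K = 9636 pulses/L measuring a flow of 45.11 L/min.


Frequency = K * Q / 60 (converting L/min to L/s).
f = 9636 * 45.11 / 60
f = 434679.96 / 60
f = 7244.67 Hz

7244.67 Hz


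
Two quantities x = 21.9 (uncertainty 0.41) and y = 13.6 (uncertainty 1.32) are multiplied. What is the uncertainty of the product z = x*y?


For a product z = x*y, the relative uncertainty is:
uz/z = sqrt((ux/x)^2 + (uy/y)^2)
Relative uncertainties: ux/x = 0.41/21.9 = 0.018721
uy/y = 1.32/13.6 = 0.097059
z = 21.9 * 13.6 = 297.8
uz = 297.8 * sqrt(0.018721^2 + 0.097059^2) = 29.441

29.441


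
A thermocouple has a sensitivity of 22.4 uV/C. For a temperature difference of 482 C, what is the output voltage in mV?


The thermocouple output V = sensitivity * dT.
V = 22.4 uV/C * 482 C
V = 10796.8 uV
V = 10.797 mV

10.797 mV


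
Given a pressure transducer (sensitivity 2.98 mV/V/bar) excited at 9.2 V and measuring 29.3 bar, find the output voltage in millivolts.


Output = sensitivity * Vex * P.
Vout = 2.98 * 9.2 * 29.3
Vout = 27.416 * 29.3
Vout = 803.29 mV

803.29 mV


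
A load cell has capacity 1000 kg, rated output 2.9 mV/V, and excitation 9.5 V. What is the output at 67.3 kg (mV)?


Vout = rated_output * Vex * (load / capacity).
Vout = 2.9 * 9.5 * (67.3 / 1000)
Vout = 2.9 * 9.5 * 0.0673
Vout = 1.854 mV

1.854 mV


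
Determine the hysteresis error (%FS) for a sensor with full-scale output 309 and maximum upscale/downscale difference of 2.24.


Hysteresis = (max difference / full scale) * 100%.
H = (2.24 / 309) * 100
H = 0.725 %FS

0.725 %FS


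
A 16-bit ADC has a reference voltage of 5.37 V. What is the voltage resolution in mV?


The resolution (LSB) of an ADC is Vref / 2^n.
LSB = 5.37 / 2^16
LSB = 5.37 / 65536
LSB = 8.194e-05 V = 0.0819397 mV

0.0819397 mV


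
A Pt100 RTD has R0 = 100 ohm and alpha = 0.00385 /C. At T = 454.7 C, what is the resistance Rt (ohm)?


The RTD equation: Rt = R0 * (1 + alpha * T).
Rt = 100 * (1 + 0.00385 * 454.7)
Rt = 100 * (1 + 1.750595)
Rt = 100 * 2.750595
Rt = 275.06 ohm

275.06 ohm


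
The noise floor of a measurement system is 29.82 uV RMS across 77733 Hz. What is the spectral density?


Noise spectral density = Vrms / sqrt(BW).
NSD = 29.82 / sqrt(77733)
NSD = 29.82 / 278.8064
NSD = 0.107 uV/sqrt(Hz)

0.107 uV/sqrt(Hz)


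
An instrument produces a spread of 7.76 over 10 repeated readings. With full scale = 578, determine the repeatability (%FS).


Repeatability = (spread / full scale) * 100%.
R = (7.76 / 578) * 100
R = 1.343 %FS

1.343 %FS


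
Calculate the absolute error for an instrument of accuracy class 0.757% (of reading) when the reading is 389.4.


Absolute error = (accuracy% / 100) * reading.
Error = (0.757 / 100) * 389.4
Error = 0.00757 * 389.4
Error = 2.9478

2.9478


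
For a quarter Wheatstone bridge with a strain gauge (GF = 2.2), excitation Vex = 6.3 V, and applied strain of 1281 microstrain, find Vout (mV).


Quarter bridge output: Vout = (GF * epsilon * Vex) / 4.
Vout = (2.2 * 1281e-6 * 6.3) / 4
Vout = 0.01775466 / 4 V
Vout = 0.00443867 V = 4.4387 mV

4.4387 mV


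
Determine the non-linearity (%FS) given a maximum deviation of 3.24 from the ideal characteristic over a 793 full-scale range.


Linearity error = (max deviation / full scale) * 100%.
Linearity = (3.24 / 793) * 100
Linearity = 0.409 %FS

0.409 %FS


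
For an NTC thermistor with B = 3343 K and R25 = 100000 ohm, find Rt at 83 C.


NTC thermistor equation: Rt = R25 * exp(B * (1/T - 1/T25)).
T in Kelvin: 356.15 K, T25 = 298.15 K
1/T - 1/T25 = 1/356.15 - 1/298.15 = -0.00054621
B * (1/T - 1/T25) = 3343 * -0.00054621 = -1.826
Rt = 100000 * exp(-1.826) = 16105.9 ohm

16105.9 ohm


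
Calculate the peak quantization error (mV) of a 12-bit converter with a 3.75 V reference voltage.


The maximum quantization error is +/- LSB/2.
LSB = Vref / 2^n = 3.75 / 4096 = 0.00091553 V
Max error = LSB / 2 = 0.00091553 / 2 = 0.00045776 V
Max error = 0.4578 mV

0.4578 mV


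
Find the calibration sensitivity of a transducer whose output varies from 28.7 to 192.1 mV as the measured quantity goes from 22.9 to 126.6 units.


Sensitivity = (y2 - y1) / (x2 - x1).
S = (192.1 - 28.7) / (126.6 - 22.9)
S = 163.4 / 103.7
S = 1.5757 mV/unit

1.5757 mV/unit


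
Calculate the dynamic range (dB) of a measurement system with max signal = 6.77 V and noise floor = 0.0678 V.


Dynamic range = 20 * log10(Vmax / Vnoise).
DR = 20 * log10(6.77 / 0.0678)
DR = 20 * log10(99.85)
DR = 39.99 dB

39.99 dB


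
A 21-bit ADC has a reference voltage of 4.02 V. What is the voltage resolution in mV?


The resolution (LSB) of an ADC is Vref / 2^n.
LSB = 4.02 / 2^21
LSB = 4.02 / 2097152
LSB = 1.92e-06 V = 0.00191689 mV

0.00191689 mV


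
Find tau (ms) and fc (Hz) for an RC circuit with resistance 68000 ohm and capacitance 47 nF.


Time constant: tau = R * C.
tau = 68000 * 4.70e-08 = 0.003196 s
tau = 3.196 ms
Cutoff frequency: fc = 1 / (2*pi*R*C).
fc = 1 / (2*pi*0.003196) = 49.8 Hz

tau = 3.196 ms, fc = 49.8 Hz


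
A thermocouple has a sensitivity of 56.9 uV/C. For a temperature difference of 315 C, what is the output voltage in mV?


The thermocouple output V = sensitivity * dT.
V = 56.9 uV/C * 315 C
V = 17923.5 uV
V = 17.924 mV

17.924 mV


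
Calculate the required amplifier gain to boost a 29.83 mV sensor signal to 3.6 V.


Gain = Vout / Vin (converting to same units).
G = 3.6 V / 29.83 mV
G = 3600.0 mV / 29.83 mV
G = 120.68

120.68


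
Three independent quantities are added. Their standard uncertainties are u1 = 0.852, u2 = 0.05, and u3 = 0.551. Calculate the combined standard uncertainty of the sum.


For a sum of independent quantities, uc = sqrt(u1^2 + u2^2 + u3^2).
uc = sqrt(0.852^2 + 0.05^2 + 0.551^2)
uc = sqrt(0.725904 + 0.0025 + 0.303601)
uc = 1.0159

1.0159


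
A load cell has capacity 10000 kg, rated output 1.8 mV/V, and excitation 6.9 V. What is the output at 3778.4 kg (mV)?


Vout = rated_output * Vex * (load / capacity).
Vout = 1.8 * 6.9 * (3778.4 / 10000)
Vout = 1.8 * 6.9 * 0.37784
Vout = 4.693 mV

4.693 mV


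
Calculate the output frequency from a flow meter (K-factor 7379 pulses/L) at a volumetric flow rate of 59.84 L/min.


Frequency = K * Q / 60 (converting L/min to L/s).
f = 7379 * 59.84 / 60
f = 441559.36 / 60
f = 7359.32 Hz

7359.32 Hz


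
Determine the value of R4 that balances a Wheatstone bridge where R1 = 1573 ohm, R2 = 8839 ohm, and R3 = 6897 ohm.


At balance: R1*R4 = R2*R3, so R4 = R2*R3/R1.
R4 = 8839 * 6897 / 1573
R4 = 60962583 / 1573
R4 = 38755.62 ohm

38755.62 ohm


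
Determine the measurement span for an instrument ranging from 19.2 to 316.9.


Span = upper range - lower range.
Span = 316.9 - (19.2)
Span = 297.7

297.7


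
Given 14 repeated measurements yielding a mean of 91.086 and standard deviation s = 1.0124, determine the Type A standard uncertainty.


The standard uncertainty for Type A evaluation is u = s / sqrt(n).
u = 1.0124 / sqrt(14)
u = 1.0124 / 3.7417
u = 0.2706

0.2706


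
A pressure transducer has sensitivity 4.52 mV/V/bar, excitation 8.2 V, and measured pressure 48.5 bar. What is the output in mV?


Output = sensitivity * Vex * P.
Vout = 4.52 * 8.2 * 48.5
Vout = 37.064 * 48.5
Vout = 1797.6 mV

1797.6 mV


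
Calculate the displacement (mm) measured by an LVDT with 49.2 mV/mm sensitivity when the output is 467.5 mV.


Displacement = Vout / sensitivity.
d = 467.5 / 49.2
d = 9.502 mm

9.502 mm


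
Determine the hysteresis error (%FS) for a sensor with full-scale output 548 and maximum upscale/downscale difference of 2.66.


Hysteresis = (max difference / full scale) * 100%.
H = (2.66 / 548) * 100
H = 0.485 %FS

0.485 %FS


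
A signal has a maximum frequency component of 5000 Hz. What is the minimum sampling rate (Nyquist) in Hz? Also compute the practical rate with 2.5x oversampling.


By Nyquist theorem, fs_min = 2 * fmax.
fs_min = 2 * 5000 = 10000 Hz
Practical rate = 2.5 * fs_min = 2.5 * 10000 = 25000 Hz

fs_min = 10000 Hz, fs_practical = 25000 Hz


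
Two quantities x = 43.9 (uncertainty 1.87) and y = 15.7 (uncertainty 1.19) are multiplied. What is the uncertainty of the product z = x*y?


For a product z = x*y, the relative uncertainty is:
uz/z = sqrt((ux/x)^2 + (uy/y)^2)
Relative uncertainties: ux/x = 1.87/43.9 = 0.042597
uy/y = 1.19/15.7 = 0.075796
z = 43.9 * 15.7 = 689.2
uz = 689.2 * sqrt(0.042597^2 + 0.075796^2) = 59.926

59.926


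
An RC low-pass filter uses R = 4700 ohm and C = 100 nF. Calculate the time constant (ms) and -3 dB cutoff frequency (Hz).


Time constant: tau = R * C.
tau = 4700 * 1.00e-07 = 0.00047 s
tau = 0.47 ms
Cutoff frequency: fc = 1 / (2*pi*R*C).
fc = 1 / (2*pi*0.00047) = 338.63 Hz

tau = 0.47 ms, fc = 338.63 Hz


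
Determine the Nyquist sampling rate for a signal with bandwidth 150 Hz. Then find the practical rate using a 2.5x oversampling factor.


By Nyquist theorem, fs_min = 2 * fmax.
fs_min = 2 * 150 = 300 Hz
Practical rate = 2.5 * fs_min = 2.5 * 300 = 750 Hz

fs_min = 300 Hz, fs_practical = 750 Hz


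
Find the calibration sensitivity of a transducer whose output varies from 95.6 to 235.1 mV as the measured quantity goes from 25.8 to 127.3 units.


Sensitivity = (y2 - y1) / (x2 - x1).
S = (235.1 - 95.6) / (127.3 - 25.8)
S = 139.5 / 101.5
S = 1.3744 mV/unit

1.3744 mV/unit


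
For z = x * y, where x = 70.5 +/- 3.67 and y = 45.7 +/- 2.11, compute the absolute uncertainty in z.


For a product z = x*y, the relative uncertainty is:
uz/z = sqrt((ux/x)^2 + (uy/y)^2)
Relative uncertainties: ux/x = 3.67/70.5 = 0.052057
uy/y = 2.11/45.7 = 0.046171
z = 70.5 * 45.7 = 3221.9
uz = 3221.9 * sqrt(0.052057^2 + 0.046171^2) = 224.182

224.182


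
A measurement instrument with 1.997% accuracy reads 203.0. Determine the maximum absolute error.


Absolute error = (accuracy% / 100) * reading.
Error = (1.997 / 100) * 203.0
Error = 0.01997 * 203.0
Error = 4.0539

4.0539


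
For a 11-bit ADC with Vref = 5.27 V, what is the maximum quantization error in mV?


The maximum quantization error is +/- LSB/2.
LSB = Vref / 2^n = 5.27 / 2048 = 0.00257324 V
Max error = LSB / 2 = 0.00257324 / 2 = 0.00128662 V
Max error = 1.2866 mV

1.2866 mV


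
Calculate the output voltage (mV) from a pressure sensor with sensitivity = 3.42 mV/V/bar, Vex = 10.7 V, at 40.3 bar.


Output = sensitivity * Vex * P.
Vout = 3.42 * 10.7 * 40.3
Vout = 36.594 * 40.3
Vout = 1474.74 mV

1474.74 mV


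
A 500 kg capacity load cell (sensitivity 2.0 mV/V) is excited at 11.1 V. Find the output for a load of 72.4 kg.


Vout = rated_output * Vex * (load / capacity).
Vout = 2.0 * 11.1 * (72.4 / 500)
Vout = 2.0 * 11.1 * 0.1448
Vout = 3.215 mV

3.215 mV


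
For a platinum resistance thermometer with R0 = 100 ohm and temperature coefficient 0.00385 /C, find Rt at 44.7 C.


The RTD equation: Rt = R0 * (1 + alpha * T).
Rt = 100 * (1 + 0.00385 * 44.7)
Rt = 100 * (1 + 0.172095)
Rt = 100 * 1.172095
Rt = 117.21 ohm

117.21 ohm


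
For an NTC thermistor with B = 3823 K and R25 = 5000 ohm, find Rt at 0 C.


NTC thermistor equation: Rt = R25 * exp(B * (1/T - 1/T25)).
T in Kelvin: 273.15 K, T25 = 298.15 K
1/T - 1/T25 = 1/273.15 - 1/298.15 = 0.00030698
B * (1/T - 1/T25) = 3823 * 0.00030698 = 1.1736
Rt = 5000 * exp(1.1736) = 16167.5 ohm

16167.5 ohm


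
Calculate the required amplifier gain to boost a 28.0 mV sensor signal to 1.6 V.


Gain = Vout / Vin (converting to same units).
G = 1.6 V / 28.0 mV
G = 1600.0 mV / 28.0 mV
G = 57.14

57.14


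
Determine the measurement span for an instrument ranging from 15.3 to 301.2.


Span = upper range - lower range.
Span = 301.2 - (15.3)
Span = 285.9

285.9


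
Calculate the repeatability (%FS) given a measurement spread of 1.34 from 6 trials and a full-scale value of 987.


Repeatability = (spread / full scale) * 100%.
R = (1.34 / 987) * 100
R = 0.136 %FS

0.136 %FS


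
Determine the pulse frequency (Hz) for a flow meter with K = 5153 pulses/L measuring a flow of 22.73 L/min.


Frequency = K * Q / 60 (converting L/min to L/s).
f = 5153 * 22.73 / 60
f = 117127.69 / 60
f = 1952.13 Hz

1952.13 Hz


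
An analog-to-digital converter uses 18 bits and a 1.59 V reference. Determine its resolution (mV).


The resolution (LSB) of an ADC is Vref / 2^n.
LSB = 1.59 / 2^18
LSB = 1.59 / 262144
LSB = 6.07e-06 V = 0.00606537 mV

0.00606537 mV


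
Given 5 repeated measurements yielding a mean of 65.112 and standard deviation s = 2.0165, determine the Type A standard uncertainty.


The standard uncertainty for Type A evaluation is u = s / sqrt(n).
u = 2.0165 / sqrt(5)
u = 2.0165 / 2.2361
u = 0.9018

0.9018


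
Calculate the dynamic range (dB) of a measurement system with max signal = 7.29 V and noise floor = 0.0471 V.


Dynamic range = 20 * log10(Vmax / Vnoise).
DR = 20 * log10(7.29 / 0.0471)
DR = 20 * log10(154.78)
DR = 43.79 dB

43.79 dB


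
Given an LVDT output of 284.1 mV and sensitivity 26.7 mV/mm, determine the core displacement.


Displacement = Vout / sensitivity.
d = 284.1 / 26.7
d = 10.64 mm

10.64 mm


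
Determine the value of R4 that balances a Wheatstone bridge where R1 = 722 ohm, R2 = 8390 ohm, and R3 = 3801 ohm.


At balance: R1*R4 = R2*R3, so R4 = R2*R3/R1.
R4 = 8390 * 3801 / 722
R4 = 31890390 / 722
R4 = 44169.52 ohm

44169.52 ohm


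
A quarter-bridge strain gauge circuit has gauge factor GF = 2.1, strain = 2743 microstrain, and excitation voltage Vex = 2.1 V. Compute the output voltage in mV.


Quarter bridge output: Vout = (GF * epsilon * Vex) / 4.
Vout = (2.1 * 2743e-6 * 2.1) / 4
Vout = 0.01209663 / 4 V
Vout = 0.00302416 V = 3.0242 mV

3.0242 mV


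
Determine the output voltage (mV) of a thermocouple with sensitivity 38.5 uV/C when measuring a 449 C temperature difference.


The thermocouple output V = sensitivity * dT.
V = 38.5 uV/C * 449 C
V = 17286.5 uV
V = 17.287 mV

17.287 mV


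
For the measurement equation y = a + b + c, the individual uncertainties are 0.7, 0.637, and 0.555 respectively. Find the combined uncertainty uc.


For a sum of independent quantities, uc = sqrt(u1^2 + u2^2 + u3^2).
uc = sqrt(0.7^2 + 0.637^2 + 0.555^2)
uc = sqrt(0.49 + 0.405769 + 0.308025)
uc = 1.0972

1.0972


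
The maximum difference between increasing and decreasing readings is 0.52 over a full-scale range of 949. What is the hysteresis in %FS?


Hysteresis = (max difference / full scale) * 100%.
H = (0.52 / 949) * 100
H = 0.055 %FS

0.055 %FS


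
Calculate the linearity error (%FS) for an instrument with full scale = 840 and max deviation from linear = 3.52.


Linearity error = (max deviation / full scale) * 100%.
Linearity = (3.52 / 840) * 100
Linearity = 0.419 %FS

0.419 %FS


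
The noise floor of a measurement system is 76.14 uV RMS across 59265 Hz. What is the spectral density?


Noise spectral density = Vrms / sqrt(BW).
NSD = 76.14 / sqrt(59265)
NSD = 76.14 / 243.444
NSD = 0.3128 uV/sqrt(Hz)

0.3128 uV/sqrt(Hz)


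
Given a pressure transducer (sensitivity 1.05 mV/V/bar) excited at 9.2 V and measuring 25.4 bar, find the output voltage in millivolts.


Output = sensitivity * Vex * P.
Vout = 1.05 * 9.2 * 25.4
Vout = 9.66 * 25.4
Vout = 245.36 mV

245.36 mV


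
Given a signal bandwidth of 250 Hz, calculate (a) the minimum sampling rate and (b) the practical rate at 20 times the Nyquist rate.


By Nyquist theorem, fs_min = 2 * fmax.
fs_min = 2 * 250 = 500 Hz
Practical rate = 20 * fs_min = 20 * 500 = 10000 Hz

fs_min = 500 Hz, fs_practical = 10000 Hz


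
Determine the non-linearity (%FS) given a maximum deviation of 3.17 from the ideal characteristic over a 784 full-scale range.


Linearity error = (max deviation / full scale) * 100%.
Linearity = (3.17 / 784) * 100
Linearity = 0.404 %FS

0.404 %FS


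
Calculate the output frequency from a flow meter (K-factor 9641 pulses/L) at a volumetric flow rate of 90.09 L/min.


Frequency = K * Q / 60 (converting L/min to L/s).
f = 9641 * 90.09 / 60
f = 868557.69 / 60
f = 14475.96 Hz

14475.96 Hz


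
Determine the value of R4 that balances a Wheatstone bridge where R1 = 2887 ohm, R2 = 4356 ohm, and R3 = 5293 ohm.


At balance: R1*R4 = R2*R3, so R4 = R2*R3/R1.
R4 = 4356 * 5293 / 2887
R4 = 23056308 / 2887
R4 = 7986.25 ohm

7986.25 ohm


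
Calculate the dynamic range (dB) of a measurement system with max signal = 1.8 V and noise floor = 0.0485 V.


Dynamic range = 20 * log10(Vmax / Vnoise).
DR = 20 * log10(1.8 / 0.0485)
DR = 20 * log10(37.11)
DR = 31.39 dB

31.39 dB


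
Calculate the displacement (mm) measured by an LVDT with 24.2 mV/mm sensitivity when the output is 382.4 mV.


Displacement = Vout / sensitivity.
d = 382.4 / 24.2
d = 15.802 mm

15.802 mm


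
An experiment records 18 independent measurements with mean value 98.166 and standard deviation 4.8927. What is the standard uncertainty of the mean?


The standard uncertainty for Type A evaluation is u = s / sqrt(n).
u = 4.8927 / sqrt(18)
u = 4.8927 / 4.2426
u = 1.1532

1.1532


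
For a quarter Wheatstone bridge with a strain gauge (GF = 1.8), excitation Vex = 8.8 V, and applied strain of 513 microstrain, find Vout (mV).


Quarter bridge output: Vout = (GF * epsilon * Vex) / 4.
Vout = (1.8 * 513e-6 * 8.8) / 4
Vout = 0.00812592 / 4 V
Vout = 0.00203148 V = 2.0315 mV

2.0315 mV


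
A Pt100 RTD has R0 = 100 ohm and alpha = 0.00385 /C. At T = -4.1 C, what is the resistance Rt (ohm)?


The RTD equation: Rt = R0 * (1 + alpha * T).
Rt = 100 * (1 + 0.00385 * -4.1)
Rt = 100 * (1 + -0.015785)
Rt = 100 * 0.984215
Rt = 98.421 ohm

98.421 ohm


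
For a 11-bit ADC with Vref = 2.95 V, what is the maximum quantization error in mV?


The maximum quantization error is +/- LSB/2.
LSB = Vref / 2^n = 2.95 / 2048 = 0.00144043 V
Max error = LSB / 2 = 0.00144043 / 2 = 0.00072021 V
Max error = 0.7202 mV

0.7202 mV


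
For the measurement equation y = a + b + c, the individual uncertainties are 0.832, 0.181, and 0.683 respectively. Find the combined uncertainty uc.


For a sum of independent quantities, uc = sqrt(u1^2 + u2^2 + u3^2).
uc = sqrt(0.832^2 + 0.181^2 + 0.683^2)
uc = sqrt(0.692224 + 0.032761 + 0.466489)
uc = 1.0915

1.0915


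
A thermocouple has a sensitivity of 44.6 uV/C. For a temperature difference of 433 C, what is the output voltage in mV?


The thermocouple output V = sensitivity * dT.
V = 44.6 uV/C * 433 C
V = 19311.8 uV
V = 19.312 mV

19.312 mV


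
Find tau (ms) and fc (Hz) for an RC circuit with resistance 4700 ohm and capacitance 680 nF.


Time constant: tau = R * C.
tau = 4700 * 6.80e-07 = 0.003196 s
tau = 3.196 ms
Cutoff frequency: fc = 1 / (2*pi*R*C).
fc = 1 / (2*pi*0.003196) = 49.8 Hz

tau = 3.196 ms, fc = 49.8 Hz


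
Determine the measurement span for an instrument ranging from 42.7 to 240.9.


Span = upper range - lower range.
Span = 240.9 - (42.7)
Span = 198.2

198.2


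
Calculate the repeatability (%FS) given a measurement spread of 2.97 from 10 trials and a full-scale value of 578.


Repeatability = (spread / full scale) * 100%.
R = (2.97 / 578) * 100
R = 0.514 %FS

0.514 %FS


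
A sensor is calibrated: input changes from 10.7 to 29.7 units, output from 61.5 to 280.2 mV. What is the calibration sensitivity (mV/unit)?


Sensitivity = (y2 - y1) / (x2 - x1).
S = (280.2 - 61.5) / (29.7 - 10.7)
S = 218.7 / 19.0
S = 11.5105 mV/unit

11.5105 mV/unit


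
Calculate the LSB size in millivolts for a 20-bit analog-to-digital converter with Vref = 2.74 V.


The resolution (LSB) of an ADC is Vref / 2^n.
LSB = 2.74 / 2^20
LSB = 2.74 / 1048576
LSB = 2.61e-06 V = 0.00261307 mV

0.00261307 mV


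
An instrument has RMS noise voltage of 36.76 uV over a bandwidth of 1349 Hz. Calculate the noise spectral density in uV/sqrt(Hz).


Noise spectral density = Vrms / sqrt(BW).
NSD = 36.76 / sqrt(1349)
NSD = 36.76 / 36.7287
NSD = 1.0009 uV/sqrt(Hz)

1.0009 uV/sqrt(Hz)


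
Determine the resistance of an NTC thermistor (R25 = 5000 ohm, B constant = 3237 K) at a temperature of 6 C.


NTC thermistor equation: Rt = R25 * exp(B * (1/T - 1/T25)).
T in Kelvin: 279.15 K, T25 = 298.15 K
1/T - 1/T25 = 1/279.15 - 1/298.15 = 0.00022829
B * (1/T - 1/T25) = 3237 * 0.00022829 = 0.739
Rt = 5000 * exp(0.739) = 10468.8 ohm

10468.8 ohm


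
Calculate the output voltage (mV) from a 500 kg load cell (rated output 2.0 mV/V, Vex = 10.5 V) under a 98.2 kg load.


Vout = rated_output * Vex * (load / capacity).
Vout = 2.0 * 10.5 * (98.2 / 500)
Vout = 2.0 * 10.5 * 0.1964
Vout = 4.124 mV

4.124 mV


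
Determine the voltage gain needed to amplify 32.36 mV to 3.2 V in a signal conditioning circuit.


Gain = Vout / Vin (converting to same units).
G = 3.2 V / 32.36 mV
G = 3200.0 mV / 32.36 mV
G = 98.89

98.89


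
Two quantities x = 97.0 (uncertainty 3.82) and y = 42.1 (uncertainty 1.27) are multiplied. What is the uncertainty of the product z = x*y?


For a product z = x*y, the relative uncertainty is:
uz/z = sqrt((ux/x)^2 + (uy/y)^2)
Relative uncertainties: ux/x = 3.82/97.0 = 0.039381
uy/y = 1.27/42.1 = 0.030166
z = 97.0 * 42.1 = 4083.7
uz = 4083.7 * sqrt(0.039381^2 + 0.030166^2) = 202.582

202.582


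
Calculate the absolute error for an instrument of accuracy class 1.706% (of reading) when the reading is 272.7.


Absolute error = (accuracy% / 100) * reading.
Error = (1.706 / 100) * 272.7
Error = 0.01706 * 272.7
Error = 4.6523

4.6523


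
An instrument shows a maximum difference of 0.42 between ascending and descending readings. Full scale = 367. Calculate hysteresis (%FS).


Hysteresis = (max difference / full scale) * 100%.
H = (0.42 / 367) * 100
H = 0.114 %FS

0.114 %FS


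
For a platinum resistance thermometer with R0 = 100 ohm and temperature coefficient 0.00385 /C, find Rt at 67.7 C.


The RTD equation: Rt = R0 * (1 + alpha * T).
Rt = 100 * (1 + 0.00385 * 67.7)
Rt = 100 * (1 + 0.260645)
Rt = 100 * 1.260645
Rt = 126.064 ohm

126.064 ohm


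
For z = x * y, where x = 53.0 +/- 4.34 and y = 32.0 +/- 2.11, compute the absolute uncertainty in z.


For a product z = x*y, the relative uncertainty is:
uz/z = sqrt((ux/x)^2 + (uy/y)^2)
Relative uncertainties: ux/x = 4.34/53.0 = 0.081887
uy/y = 2.11/32.0 = 0.065937
z = 53.0 * 32.0 = 1696.0
uz = 1696.0 * sqrt(0.081887^2 + 0.065937^2) = 178.308

178.308


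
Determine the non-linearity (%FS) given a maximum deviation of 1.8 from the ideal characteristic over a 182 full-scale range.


Linearity error = (max deviation / full scale) * 100%.
Linearity = (1.8 / 182) * 100
Linearity = 0.989 %FS

0.989 %FS


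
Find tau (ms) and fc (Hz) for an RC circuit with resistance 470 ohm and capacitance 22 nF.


Time constant: tau = R * C.
tau = 470 * 2.20e-08 = 1.034e-05 s
tau = 0.0103 ms
Cutoff frequency: fc = 1 / (2*pi*R*C).
fc = 1 / (2*pi*1.034e-05) = 15392.16 Hz

tau = 0.0103 ms, fc = 15392.16 Hz


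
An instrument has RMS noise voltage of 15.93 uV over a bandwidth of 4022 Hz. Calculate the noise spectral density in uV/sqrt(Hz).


Noise spectral density = Vrms / sqrt(BW).
NSD = 15.93 / sqrt(4022)
NSD = 15.93 / 63.4192
NSD = 0.2512 uV/sqrt(Hz)

0.2512 uV/sqrt(Hz)


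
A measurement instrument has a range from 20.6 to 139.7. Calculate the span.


Span = upper range - lower range.
Span = 139.7 - (20.6)
Span = 119.1

119.1


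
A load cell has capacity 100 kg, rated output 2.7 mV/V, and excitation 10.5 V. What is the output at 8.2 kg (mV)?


Vout = rated_output * Vex * (load / capacity).
Vout = 2.7 * 10.5 * (8.2 / 100)
Vout = 2.7 * 10.5 * 0.082
Vout = 2.325 mV

2.325 mV


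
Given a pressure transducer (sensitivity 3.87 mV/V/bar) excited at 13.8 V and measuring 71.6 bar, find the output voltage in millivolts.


Output = sensitivity * Vex * P.
Vout = 3.87 * 13.8 * 71.6
Vout = 53.406 * 71.6
Vout = 3823.87 mV

3823.87 mV


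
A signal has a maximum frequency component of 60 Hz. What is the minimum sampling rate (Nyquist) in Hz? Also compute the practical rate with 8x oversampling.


By Nyquist theorem, fs_min = 2 * fmax.
fs_min = 2 * 60 = 120 Hz
Practical rate = 8 * fs_min = 8 * 120 = 960 Hz

fs_min = 120 Hz, fs_practical = 960 Hz


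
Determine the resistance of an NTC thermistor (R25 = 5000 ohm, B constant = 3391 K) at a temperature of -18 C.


NTC thermistor equation: Rt = R25 * exp(B * (1/T - 1/T25)).
T in Kelvin: 255.15 K, T25 = 298.15 K
1/T - 1/T25 = 1/255.15 - 1/298.15 = 0.00056525
B * (1/T - 1/T25) = 3391 * 0.00056525 = 1.9168
Rt = 5000 * exp(1.9168) = 33994.2 ohm

33994.2 ohm


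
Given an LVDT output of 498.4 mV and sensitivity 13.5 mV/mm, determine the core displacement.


Displacement = Vout / sensitivity.
d = 498.4 / 13.5
d = 36.919 mm

36.919 mm


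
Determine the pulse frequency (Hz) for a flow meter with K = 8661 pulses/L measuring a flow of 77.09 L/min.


Frequency = K * Q / 60 (converting L/min to L/s).
f = 8661 * 77.09 / 60
f = 667676.49 / 60
f = 11127.94 Hz

11127.94 Hz


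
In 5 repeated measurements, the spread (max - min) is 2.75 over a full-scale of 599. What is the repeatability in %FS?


Repeatability = (spread / full scale) * 100%.
R = (2.75 / 599) * 100
R = 0.459 %FS

0.459 %FS


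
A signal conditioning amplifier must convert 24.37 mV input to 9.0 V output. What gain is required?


Gain = Vout / Vin (converting to same units).
G = 9.0 V / 24.37 mV
G = 9000.0 mV / 24.37 mV
G = 369.31

369.31


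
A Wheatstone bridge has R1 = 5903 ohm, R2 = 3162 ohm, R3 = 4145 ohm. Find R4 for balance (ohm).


At balance: R1*R4 = R2*R3, so R4 = R2*R3/R1.
R4 = 3162 * 4145 / 5903
R4 = 13106490 / 5903
R4 = 2220.31 ohm

2220.31 ohm


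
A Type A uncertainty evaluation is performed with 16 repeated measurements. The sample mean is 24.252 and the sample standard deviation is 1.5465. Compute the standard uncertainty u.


The standard uncertainty for Type A evaluation is u = s / sqrt(n).
u = 1.5465 / sqrt(16)
u = 1.5465 / 4.0
u = 0.3866

0.3866


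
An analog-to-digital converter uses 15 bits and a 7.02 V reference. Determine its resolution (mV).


The resolution (LSB) of an ADC is Vref / 2^n.
LSB = 7.02 / 2^15
LSB = 7.02 / 32768
LSB = 0.00021423 V = 0.2142334 mV

0.2142334 mV


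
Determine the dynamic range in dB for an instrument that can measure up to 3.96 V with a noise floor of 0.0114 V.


Dynamic range = 20 * log10(Vmax / Vnoise).
DR = 20 * log10(3.96 / 0.0114)
DR = 20 * log10(347.37)
DR = 50.82 dB

50.82 dB


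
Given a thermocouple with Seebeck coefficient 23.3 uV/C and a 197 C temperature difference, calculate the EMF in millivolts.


The thermocouple output V = sensitivity * dT.
V = 23.3 uV/C * 197 C
V = 4590.1 uV
V = 4.59 mV

4.59 mV


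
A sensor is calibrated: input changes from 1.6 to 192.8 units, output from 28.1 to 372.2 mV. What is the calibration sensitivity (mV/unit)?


Sensitivity = (y2 - y1) / (x2 - x1).
S = (372.2 - 28.1) / (192.8 - 1.6)
S = 344.1 / 191.2
S = 1.7997 mV/unit

1.7997 mV/unit


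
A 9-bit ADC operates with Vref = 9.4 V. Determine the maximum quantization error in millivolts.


The maximum quantization error is +/- LSB/2.
LSB = Vref / 2^n = 9.4 / 512 = 0.01835938 V
Max error = LSB / 2 = 0.01835938 / 2 = 0.00917969 V
Max error = 9.1797 mV

9.1797 mV


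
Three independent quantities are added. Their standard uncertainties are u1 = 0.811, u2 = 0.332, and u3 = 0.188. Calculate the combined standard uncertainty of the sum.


For a sum of independent quantities, uc = sqrt(u1^2 + u2^2 + u3^2).
uc = sqrt(0.811^2 + 0.332^2 + 0.188^2)
uc = sqrt(0.657721 + 0.110224 + 0.035344)
uc = 0.8963

0.8963


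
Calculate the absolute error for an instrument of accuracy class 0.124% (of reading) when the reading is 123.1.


Absolute error = (accuracy% / 100) * reading.
Error = (0.124 / 100) * 123.1
Error = 0.00124 * 123.1
Error = 0.1526

0.1526


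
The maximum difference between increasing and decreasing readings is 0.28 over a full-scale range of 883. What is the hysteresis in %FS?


Hysteresis = (max difference / full scale) * 100%.
H = (0.28 / 883) * 100
H = 0.032 %FS

0.032 %FS


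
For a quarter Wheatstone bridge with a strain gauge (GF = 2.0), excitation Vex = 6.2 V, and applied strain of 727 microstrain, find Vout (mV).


Quarter bridge output: Vout = (GF * epsilon * Vex) / 4.
Vout = (2.0 * 727e-6 * 6.2) / 4
Vout = 0.0090148 / 4 V
Vout = 0.0022537 V = 2.2537 mV

2.2537 mV


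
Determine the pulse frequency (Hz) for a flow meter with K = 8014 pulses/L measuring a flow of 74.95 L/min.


Frequency = K * Q / 60 (converting L/min to L/s).
f = 8014 * 74.95 / 60
f = 600649.3 / 60
f = 10010.82 Hz

10010.82 Hz


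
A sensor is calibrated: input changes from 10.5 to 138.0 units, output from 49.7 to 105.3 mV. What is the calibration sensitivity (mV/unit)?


Sensitivity = (y2 - y1) / (x2 - x1).
S = (105.3 - 49.7) / (138.0 - 10.5)
S = 55.6 / 127.5
S = 0.4361 mV/unit

0.4361 mV/unit


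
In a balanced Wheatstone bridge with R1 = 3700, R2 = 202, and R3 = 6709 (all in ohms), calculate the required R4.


At balance: R1*R4 = R2*R3, so R4 = R2*R3/R1.
R4 = 202 * 6709 / 3700
R4 = 1355218 / 3700
R4 = 366.28 ohm

366.28 ohm


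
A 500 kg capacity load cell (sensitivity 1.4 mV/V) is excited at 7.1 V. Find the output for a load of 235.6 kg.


Vout = rated_output * Vex * (load / capacity).
Vout = 1.4 * 7.1 * (235.6 / 500)
Vout = 1.4 * 7.1 * 0.4712
Vout = 4.684 mV

4.684 mV


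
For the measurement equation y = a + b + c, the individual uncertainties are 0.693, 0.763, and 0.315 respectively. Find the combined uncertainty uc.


For a sum of independent quantities, uc = sqrt(u1^2 + u2^2 + u3^2).
uc = sqrt(0.693^2 + 0.763^2 + 0.315^2)
uc = sqrt(0.480249 + 0.582169 + 0.099225)
uc = 1.0778

1.0778


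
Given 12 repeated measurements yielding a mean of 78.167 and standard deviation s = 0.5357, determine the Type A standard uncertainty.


The standard uncertainty for Type A evaluation is u = s / sqrt(n).
u = 0.5357 / sqrt(12)
u = 0.5357 / 3.4641
u = 0.1546

0.1546


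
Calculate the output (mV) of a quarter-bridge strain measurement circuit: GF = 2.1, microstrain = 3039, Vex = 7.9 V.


Quarter bridge output: Vout = (GF * epsilon * Vex) / 4.
Vout = (2.1 * 3039e-6 * 7.9) / 4
Vout = 0.05041701 / 4 V
Vout = 0.01260425 V = 12.6043 mV

12.6043 mV


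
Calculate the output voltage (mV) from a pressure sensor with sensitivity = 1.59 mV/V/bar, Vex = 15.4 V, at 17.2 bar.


Output = sensitivity * Vex * P.
Vout = 1.59 * 15.4 * 17.2
Vout = 24.486 * 17.2
Vout = 421.16 mV

421.16 mV


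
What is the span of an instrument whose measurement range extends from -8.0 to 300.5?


Span = upper range - lower range.
Span = 300.5 - (-8.0)
Span = 308.5

308.5


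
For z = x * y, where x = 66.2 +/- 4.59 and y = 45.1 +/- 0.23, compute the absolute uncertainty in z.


For a product z = x*y, the relative uncertainty is:
uz/z = sqrt((ux/x)^2 + (uy/y)^2)
Relative uncertainties: ux/x = 4.59/66.2 = 0.069335
uy/y = 0.23/45.1 = 0.0051
z = 66.2 * 45.1 = 2985.6
uz = 2985.6 * sqrt(0.069335^2 + 0.0051^2) = 207.568

207.568


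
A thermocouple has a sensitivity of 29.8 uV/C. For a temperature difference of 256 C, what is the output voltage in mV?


The thermocouple output V = sensitivity * dT.
V = 29.8 uV/C * 256 C
V = 7628.8 uV
V = 7.629 mV

7.629 mV


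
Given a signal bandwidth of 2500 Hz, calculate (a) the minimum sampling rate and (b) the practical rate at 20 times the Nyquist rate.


By Nyquist theorem, fs_min = 2 * fmax.
fs_min = 2 * 2500 = 5000 Hz
Practical rate = 20 * fs_min = 20 * 5000 = 100000 Hz

fs_min = 5000 Hz, fs_practical = 100000 Hz


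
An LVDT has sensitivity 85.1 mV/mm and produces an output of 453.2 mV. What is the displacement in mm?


Displacement = Vout / sensitivity.
d = 453.2 / 85.1
d = 5.325 mm

5.325 mm


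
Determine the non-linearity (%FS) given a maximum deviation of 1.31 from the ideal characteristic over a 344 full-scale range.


Linearity error = (max deviation / full scale) * 100%.
Linearity = (1.31 / 344) * 100
Linearity = 0.381 %FS

0.381 %FS


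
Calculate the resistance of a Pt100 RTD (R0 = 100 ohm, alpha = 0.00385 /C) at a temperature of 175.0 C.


The RTD equation: Rt = R0 * (1 + alpha * T).
Rt = 100 * (1 + 0.00385 * 175.0)
Rt = 100 * (1 + 0.67375)
Rt = 100 * 1.67375
Rt = 167.375 ohm

167.375 ohm


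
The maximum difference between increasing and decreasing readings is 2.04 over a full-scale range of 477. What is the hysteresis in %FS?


Hysteresis = (max difference / full scale) * 100%.
H = (2.04 / 477) * 100
H = 0.428 %FS

0.428 %FS


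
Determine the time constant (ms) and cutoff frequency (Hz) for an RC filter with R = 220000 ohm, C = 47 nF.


Time constant: tau = R * C.
tau = 220000 * 4.70e-08 = 0.01034 s
tau = 10.34 ms
Cutoff frequency: fc = 1 / (2*pi*R*C).
fc = 1 / (2*pi*0.01034) = 15.39 Hz

tau = 10.34 ms, fc = 15.39 Hz


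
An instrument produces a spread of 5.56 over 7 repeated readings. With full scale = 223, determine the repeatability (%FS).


Repeatability = (spread / full scale) * 100%.
R = (5.56 / 223) * 100
R = 2.493 %FS

2.493 %FS


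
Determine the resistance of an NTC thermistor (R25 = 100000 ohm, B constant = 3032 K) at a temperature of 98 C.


NTC thermistor equation: Rt = R25 * exp(B * (1/T - 1/T25)).
T in Kelvin: 371.15 K, T25 = 298.15 K
1/T - 1/T25 = 1/371.15 - 1/298.15 = -0.00065969
B * (1/T - 1/T25) = 3032 * -0.00065969 = -2.0002
Rt = 100000 * exp(-2.0002) = 13531.2 ohm

13531.2 ohm


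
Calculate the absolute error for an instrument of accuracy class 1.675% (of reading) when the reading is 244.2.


Absolute error = (accuracy% / 100) * reading.
Error = (1.675 / 100) * 244.2
Error = 0.01675 * 244.2
Error = 4.0903

4.0903


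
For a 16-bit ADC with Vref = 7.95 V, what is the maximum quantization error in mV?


The maximum quantization error is +/- LSB/2.
LSB = Vref / 2^n = 7.95 / 65536 = 0.00012131 V
Max error = LSB / 2 = 0.00012131 / 2 = 6.065e-05 V
Max error = 0.0607 mV

0.0607 mV


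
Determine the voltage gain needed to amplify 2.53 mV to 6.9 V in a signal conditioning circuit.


Gain = Vout / Vin (converting to same units).
G = 6.9 V / 2.53 mV
G = 6900.0 mV / 2.53 mV
G = 2727.27

2727.27


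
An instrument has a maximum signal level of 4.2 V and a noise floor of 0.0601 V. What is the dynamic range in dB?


Dynamic range = 20 * log10(Vmax / Vnoise).
DR = 20 * log10(4.2 / 0.0601)
DR = 20 * log10(69.88)
DR = 36.89 dB

36.89 dB


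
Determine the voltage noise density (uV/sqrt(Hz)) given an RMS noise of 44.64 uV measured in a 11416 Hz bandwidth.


Noise spectral density = Vrms / sqrt(BW).
NSD = 44.64 / sqrt(11416)
NSD = 44.64 / 106.8457
NSD = 0.4178 uV/sqrt(Hz)

0.4178 uV/sqrt(Hz)


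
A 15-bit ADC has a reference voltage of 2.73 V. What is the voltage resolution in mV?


The resolution (LSB) of an ADC is Vref / 2^n.
LSB = 2.73 / 2^15
LSB = 2.73 / 32768
LSB = 8.331e-05 V = 0.08331299 mV

0.08331299 mV


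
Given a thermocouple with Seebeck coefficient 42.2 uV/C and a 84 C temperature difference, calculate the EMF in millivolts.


The thermocouple output V = sensitivity * dT.
V = 42.2 uV/C * 84 C
V = 3544.8 uV
V = 3.545 mV

3.545 mV


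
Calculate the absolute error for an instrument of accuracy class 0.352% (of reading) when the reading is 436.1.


Absolute error = (accuracy% / 100) * reading.
Error = (0.352 / 100) * 436.1
Error = 0.00352 * 436.1
Error = 1.5351

1.5351


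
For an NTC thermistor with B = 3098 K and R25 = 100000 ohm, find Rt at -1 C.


NTC thermistor equation: Rt = R25 * exp(B * (1/T - 1/T25)).
T in Kelvin: 272.15 K, T25 = 298.15 K
1/T - 1/T25 = 1/272.15 - 1/298.15 = 0.00032043
B * (1/T - 1/T25) = 3098 * 0.00032043 = 0.9927
Rt = 100000 * exp(0.9927) = 269847.1 ohm

269847.1 ohm


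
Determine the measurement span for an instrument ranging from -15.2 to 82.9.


Span = upper range - lower range.
Span = 82.9 - (-15.2)
Span = 98.1

98.1


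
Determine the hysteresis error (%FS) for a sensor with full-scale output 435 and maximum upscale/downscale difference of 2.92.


Hysteresis = (max difference / full scale) * 100%.
H = (2.92 / 435) * 100
H = 0.671 %FS

0.671 %FS


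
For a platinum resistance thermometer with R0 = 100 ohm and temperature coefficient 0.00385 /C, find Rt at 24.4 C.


The RTD equation: Rt = R0 * (1 + alpha * T).
Rt = 100 * (1 + 0.00385 * 24.4)
Rt = 100 * (1 + 0.09394)
Rt = 100 * 1.09394
Rt = 109.394 ohm

109.394 ohm


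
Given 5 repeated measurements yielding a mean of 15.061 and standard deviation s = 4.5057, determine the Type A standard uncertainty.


The standard uncertainty for Type A evaluation is u = s / sqrt(n).
u = 4.5057 / sqrt(5)
u = 4.5057 / 2.2361
u = 2.015

2.015
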